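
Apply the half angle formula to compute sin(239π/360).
sin(239π/360) = √((1 - cos 239π/180)/2) = 0.8704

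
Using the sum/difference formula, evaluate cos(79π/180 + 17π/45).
cos(79π/180 + 17π/45) = cos 79π/180 cos 17π/45 - sin 79π/180 sin 17π/45 = -0.8387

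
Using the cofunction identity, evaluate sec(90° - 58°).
sec(90° - 58°) = csc(58°) = 1.179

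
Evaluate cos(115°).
cos(115°) = -0.4226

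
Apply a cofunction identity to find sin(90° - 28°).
sin(90° - 28°) = cos(28°) = 0.8829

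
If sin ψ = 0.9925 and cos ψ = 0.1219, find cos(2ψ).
cos(2ψ) = cos²ψ - sin²ψ = -0.9702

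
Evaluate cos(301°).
cos(301°) = 0.515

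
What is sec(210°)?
sec(210°) = -2√3/3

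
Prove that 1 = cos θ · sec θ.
RHS = cos θ · (1/cos θ) = 1 = LHS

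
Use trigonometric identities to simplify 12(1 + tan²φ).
12(1 + tan²φ) = 12(sec²φ) (using Pythagorean identity)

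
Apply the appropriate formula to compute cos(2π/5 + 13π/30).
cos(2π/5 + 13π/30) = cos 2π/5 cos 13π/30 - sin 2π/5 sin 13π/30 = -√3/2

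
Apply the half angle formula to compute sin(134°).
sin(134°) = √((1 - cos 268°)/2) = 0.7193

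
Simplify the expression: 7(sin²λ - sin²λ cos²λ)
7(sin²λ - sin²λ cos²λ) = 7(sin⁴λ) (using Factoring)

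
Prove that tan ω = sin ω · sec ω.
RHS = sin ω · (1/cos ω) = sin ω/cos ω = tan ω = LHS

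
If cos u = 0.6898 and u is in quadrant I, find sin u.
sin u = 0.724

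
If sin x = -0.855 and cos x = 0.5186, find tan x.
tan x = sin x / cos x = -1.649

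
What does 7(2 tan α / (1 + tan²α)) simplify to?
7(2 tan α / (1 + tan²α)) = 7(sin(2α)) (using Double angle)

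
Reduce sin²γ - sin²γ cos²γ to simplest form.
sin²γ - sin²γ cos²γ = sin⁴γ (using Factoring)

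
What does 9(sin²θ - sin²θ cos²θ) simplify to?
9(sin²θ - sin²θ cos²θ) = 9(sin⁴θ) (using Factoring)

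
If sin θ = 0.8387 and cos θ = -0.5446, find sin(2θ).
sin(2θ) = 2 sin θ cos θ = -0.9135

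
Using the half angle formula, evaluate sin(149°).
sin(149°) = √((1 - cos 298°)/2) = 0.515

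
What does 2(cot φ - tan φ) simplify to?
2(cot φ - tan φ) = 2(2 cot(2φ)) (using Double angle)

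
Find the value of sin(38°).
sin(38°) = 0.6157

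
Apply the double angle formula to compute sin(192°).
sin(192°) = 2 sin 96° cos 96° = -0.2079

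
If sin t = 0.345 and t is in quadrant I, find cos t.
cos t = 0.9386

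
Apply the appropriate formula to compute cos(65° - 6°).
cos(65° - 6°) = cos 65° cos 6° + sin 65° sin 6° = 0.515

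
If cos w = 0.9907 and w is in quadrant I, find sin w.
sin w = 0.1361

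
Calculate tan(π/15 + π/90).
tan(π/15 + π/90) = (tan π/15 + tan π/90)/(1 - tan π/15 tan π/90) = 0.2493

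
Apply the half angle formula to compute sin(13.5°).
sin(13.5°) = √((1 - cos 27°)/2) = 0.2334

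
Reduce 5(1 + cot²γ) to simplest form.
5(1 + cot²γ) = 5(csc²γ) (using Pythagorean identity)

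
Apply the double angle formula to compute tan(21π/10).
tan(21π/10) = 2 tan 21π/20 / (1 - tan²21π/20) = 0.3249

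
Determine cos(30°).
cos(30°) = √3/2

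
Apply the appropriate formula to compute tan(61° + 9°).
tan(61° + 9°) = (tan 61° + tan 9°)/(1 - tan 61° tan 9°) = 2.747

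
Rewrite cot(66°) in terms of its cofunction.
cot(66°) = tan(90° - 66°) = tan(24°)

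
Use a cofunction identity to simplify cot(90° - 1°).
cot(90° - 1°) = tan(1°)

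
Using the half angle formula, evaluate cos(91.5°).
cos(91.5°) = -√((1 + cos 183°)/2) = -0.02618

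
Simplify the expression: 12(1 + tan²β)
12(1 + tan²β) = 12(sec²β) (using Pythagorean identity)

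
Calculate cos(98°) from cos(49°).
cos(98°) = cos²49° - sin²49° = -0.1392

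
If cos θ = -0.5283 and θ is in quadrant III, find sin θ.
sin θ = -0.8491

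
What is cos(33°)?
cos(33°) = 0.8387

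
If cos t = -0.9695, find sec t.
sec t = 1/cos t = -1.031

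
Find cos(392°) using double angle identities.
cos(392°) = cos²196° - sin²196° = 0.848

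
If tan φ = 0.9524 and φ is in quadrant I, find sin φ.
sin φ = 0.6897 (using tan²φ + 1 = sec²φ)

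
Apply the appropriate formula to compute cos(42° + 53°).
cos(42° + 53°) = cos 42° cos 53° - sin 42° sin 53° = -0.08716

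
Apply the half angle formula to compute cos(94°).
cos(94°) = -√((1 + cos 188°)/2) = -0.06976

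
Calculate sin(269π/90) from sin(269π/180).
sin(269π/90) = 2 sin 269π/180 cos 269π/180 = 0.0349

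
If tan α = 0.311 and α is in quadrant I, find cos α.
cos α = 0.9549 (using tan²α + 1 = sec²α)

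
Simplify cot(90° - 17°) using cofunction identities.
cot(90° - 17°) = tan(17°)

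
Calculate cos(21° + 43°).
cos(21° + 43°) = cos 21° cos 43° - sin 21° sin 43° = 0.4384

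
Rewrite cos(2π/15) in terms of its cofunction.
cos(2π/15) = sin(π/2 - 2π/15) = sin(11π/30)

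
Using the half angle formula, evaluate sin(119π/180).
sin(119π/180) = √((1 - cos 119π/90)/2) = 0.8746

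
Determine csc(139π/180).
csc(139π/180) = 1.524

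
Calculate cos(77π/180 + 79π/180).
cos(77π/180 + 79π/180) = cos 77π/180 cos 79π/180 - sin 77π/180 sin 79π/180 = -0.9135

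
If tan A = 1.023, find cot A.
cot A = 1/tan A = 0.9775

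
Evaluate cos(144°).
cos(144°) = -0.809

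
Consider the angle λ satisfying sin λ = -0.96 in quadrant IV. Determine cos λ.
cos λ = √(1 - sin²λ) = 0.28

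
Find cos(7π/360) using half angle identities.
cos(7π/360) = √((1 + cos 7π/180)/2) = 0.9981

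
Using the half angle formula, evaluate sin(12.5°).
sin(12.5°) = √((1 - cos 25°)/2) = 0.2164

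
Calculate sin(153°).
sin(153°) = 0.454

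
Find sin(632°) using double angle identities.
sin(632°) = 2 sin 316° cos 316° = -0.9994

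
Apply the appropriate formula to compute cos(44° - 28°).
cos(44° - 28°) = cos 44° cos 28° + sin 44° sin 28° = 0.9613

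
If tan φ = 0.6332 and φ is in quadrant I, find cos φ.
cos φ = 0.8449 (using tan²φ + 1 = sec²φ)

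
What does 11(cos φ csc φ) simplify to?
11(cos φ csc φ) = 11(cot φ) (using Reciprocal + quotient)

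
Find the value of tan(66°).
tan(66°) = 2.246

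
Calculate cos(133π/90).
cos(133π/90) = -0.06976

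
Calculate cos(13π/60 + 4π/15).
cos(13π/60 + 4π/15) = cos 13π/60 cos 4π/15 - sin 13π/60 sin 4π/15 = 0.05234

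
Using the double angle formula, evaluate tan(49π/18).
tan(49π/18) = 2 tan 49π/36 / (1 - tan²49π/36) = -1.192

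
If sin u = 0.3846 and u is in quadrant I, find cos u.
cos u = 0.9231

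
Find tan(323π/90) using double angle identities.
tan(323π/90) = 2 tan 323π/180 / (1 - tan²323π/180) = -3.487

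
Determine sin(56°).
sin(56°) = 0.829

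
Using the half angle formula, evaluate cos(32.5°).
cos(32.5°) = √((1 + cos 65°)/2) = 0.8434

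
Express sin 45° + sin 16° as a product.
sin 45° + sin 16° = 2 sin(30.5°) cos(14.5°)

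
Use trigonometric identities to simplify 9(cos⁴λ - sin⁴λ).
9(cos⁴λ - sin⁴λ) = 9(cos(2λ)) (using Factoring + double angle)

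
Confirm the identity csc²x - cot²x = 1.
LHS = 1/sin²x - cos²x/sin²x = (1 - cos²x)/sin²x = sin²x/sin²x = 1 = RHS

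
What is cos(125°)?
cos(125°) = -0.5736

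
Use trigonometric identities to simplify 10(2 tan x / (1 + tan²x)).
10(2 tan x / (1 + tan²x)) = 10(sin(2x)) (using Double angle)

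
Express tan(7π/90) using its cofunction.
tan(7π/90) = cot(π/2 - 7π/90) = cot(19π/45)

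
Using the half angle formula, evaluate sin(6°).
sin(6°) = √((1 - cos 12°)/2) = 0.1045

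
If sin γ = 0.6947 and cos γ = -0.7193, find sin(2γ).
sin(2γ) = 2 sin γ cos γ = -0.9994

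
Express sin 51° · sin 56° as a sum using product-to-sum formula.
sin 51° sin 56° = (1/2)[cos(51°-56°) - cos(51°+56°)]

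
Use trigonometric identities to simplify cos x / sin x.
cos x / sin x = cot x (using Quotient identity)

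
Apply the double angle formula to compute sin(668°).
sin(668°) = 2 sin 334° cos 334° = -0.788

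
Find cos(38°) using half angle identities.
cos(38°) = √((1 + cos 76°)/2) = 0.788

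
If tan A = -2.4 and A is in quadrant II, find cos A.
cos A = -0.3846 (using tan²A + 1 = sec²A)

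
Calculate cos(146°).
cos(146°) = -0.829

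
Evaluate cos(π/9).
cos(π/9) = 0.9397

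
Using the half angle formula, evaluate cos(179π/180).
cos(179π/180) = -√((1 + cos 179π/90)/2) = -0.9998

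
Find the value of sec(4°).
sec(4°) = 1.002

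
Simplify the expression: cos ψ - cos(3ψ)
cos ψ - cos(3ψ) = 2 sin(2ψ) sin ψ (using Sum-to-product)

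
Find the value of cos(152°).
cos(152°) = -0.8829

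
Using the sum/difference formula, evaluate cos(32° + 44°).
cos(32° + 44°) = cos 32° cos 44° - sin 32° sin 44° = 0.2419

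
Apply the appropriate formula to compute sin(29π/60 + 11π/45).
sin(29π/60 + 11π/45) = sin 29π/60 cos 11π/45 + cos 29π/60 sin 11π/45 = 0.7547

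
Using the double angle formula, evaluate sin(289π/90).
sin(289π/90) = 2 sin 289π/180 cos 289π/180 = -0.6157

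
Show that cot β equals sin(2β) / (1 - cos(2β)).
RHS = 2 sin β cos β / (2sin²β) = cos β/sin β = cot β = LHS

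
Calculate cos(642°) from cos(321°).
cos(642°) = cos²321° - sin²321° = 0.2079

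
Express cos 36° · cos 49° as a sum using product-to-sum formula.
cos 36° cos 49° = (1/2)[cos(36°-49°) + cos(36°+49°)]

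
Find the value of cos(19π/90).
cos(19π/90) = 0.788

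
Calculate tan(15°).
tan(15°) = 2-√3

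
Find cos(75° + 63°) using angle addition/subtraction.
cos(75° + 63°) = cos 75° cos 63° - sin 75° sin 63° = -0.7431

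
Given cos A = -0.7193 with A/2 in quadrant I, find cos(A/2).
cos(A/2) = ±√((1 + cos A)/2); positive since A/2 ∈ QI, so cos(A/2) = 0.3746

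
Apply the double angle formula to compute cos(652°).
cos(652°) = cos²326° - sin²326° = 0.3746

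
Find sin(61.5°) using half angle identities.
sin(61.5°) = √((1 - cos 123°)/2) = 0.8788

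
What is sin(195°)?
sin(195°) = -(√6-√2)/4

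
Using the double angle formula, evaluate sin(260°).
sin(260°) = 2 sin 130° cos 130° = -0.9848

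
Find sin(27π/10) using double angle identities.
sin(27π/10) = 2 sin 27π/20 cos 27π/20 = 0.809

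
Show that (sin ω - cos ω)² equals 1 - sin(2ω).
LHS = sin²ω - 2 sin ω cos ω + cos²ω = (sin²ω + cos²ω) - 2 sin ω cos ω = 1 - sin(2ω) = RHS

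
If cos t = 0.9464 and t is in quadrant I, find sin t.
sin t = 0.323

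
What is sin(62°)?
sin(62°) = 0.8829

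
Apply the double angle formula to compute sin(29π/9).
sin(29π/9) = 2 sin 29π/18 cos 29π/18 = -0.6428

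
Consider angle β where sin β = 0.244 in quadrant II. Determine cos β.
cos β = ±√(1 - sin²β) = -0.9698 (negative in QII)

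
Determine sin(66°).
sin(66°) = 0.9135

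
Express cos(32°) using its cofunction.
cos(32°) = sin(90° - 32°) = sin(58°)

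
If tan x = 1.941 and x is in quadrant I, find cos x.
cos x = 0.458 (using tan²x + 1 = sec²x)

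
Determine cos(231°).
cos(231°) = -0.6293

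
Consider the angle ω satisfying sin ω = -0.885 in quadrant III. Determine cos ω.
cos ω = ±√(1 - sin²ω) = -0.4656 (negative in QIII)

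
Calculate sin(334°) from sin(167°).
sin(334°) = 2 sin 167° cos 167° = -0.4384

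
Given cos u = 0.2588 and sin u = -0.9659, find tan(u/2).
tan(u/2) = sin u / (1 + cos u) = -0.7673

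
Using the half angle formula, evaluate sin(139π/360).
sin(139π/360) = √((1 - cos 139π/180)/2) = 0.9367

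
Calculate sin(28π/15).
sin(28π/15) = -0.4067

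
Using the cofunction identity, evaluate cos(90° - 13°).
cos(90° - 13°) = sin(13°) = 0.225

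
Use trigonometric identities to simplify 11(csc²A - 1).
11(csc²A - 1) = 11(cot²A) (using Pythagorean identity)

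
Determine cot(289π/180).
cot(289π/180) = -0.3443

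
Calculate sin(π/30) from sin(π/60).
sin(π/30) = 2 sin π/60 cos π/60 = 0.1045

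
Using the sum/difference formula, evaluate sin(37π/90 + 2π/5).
sin(37π/90 + 2π/5) = sin 37π/90 cos 2π/5 + cos 37π/90 sin 2π/5 = 0.5592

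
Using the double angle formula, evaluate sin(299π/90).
sin(299π/90) = 2 sin 299π/180 cos 299π/180 = -0.848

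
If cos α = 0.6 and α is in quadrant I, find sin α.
sin α = 0.8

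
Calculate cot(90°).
cot(90°) = 0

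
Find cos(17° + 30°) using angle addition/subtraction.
cos(17° + 30°) = cos 17° cos 30° - sin 17° sin 30° = 0.682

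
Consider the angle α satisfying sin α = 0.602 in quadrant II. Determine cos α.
cos α = ±√(1 - sin²α) = -0.7985 (negative in QII)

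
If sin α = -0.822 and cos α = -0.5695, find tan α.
tan α = sin α / cos α = 1.443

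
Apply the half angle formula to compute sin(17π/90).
sin(17π/90) = √((1 - cos 17π/45)/2) = 0.5592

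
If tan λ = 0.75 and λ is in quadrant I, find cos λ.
cos λ = 0.8 (using tan²λ + 1 = sec²λ)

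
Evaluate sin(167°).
sin(167°) = 0.225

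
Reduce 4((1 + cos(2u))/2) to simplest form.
4((1 + cos(2u))/2) = 4(cos²u) (using Power reduction)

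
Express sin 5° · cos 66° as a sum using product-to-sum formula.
sin 5° cos 66° = (1/2)[sin(5°+66°) + sin(5°-66°)]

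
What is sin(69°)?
sin(69°) = 0.9336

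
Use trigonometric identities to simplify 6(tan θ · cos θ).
6(tan θ · cos θ) = 6(sin θ) (using Quotient identity)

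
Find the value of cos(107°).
cos(107°) = -0.2924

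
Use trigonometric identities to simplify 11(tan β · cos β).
11(tan β · cos β) = 11(sin β) (using Quotient identity)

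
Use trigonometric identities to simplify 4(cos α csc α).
4(cos α csc α) = 4(cot α) (using Reciprocal + quotient)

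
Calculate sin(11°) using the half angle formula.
sin(11°) = √((1 - cos 22°)/2) = 0.1908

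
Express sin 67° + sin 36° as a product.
sin 67° + sin 36° = 2 sin(51.5°) cos(15.5°)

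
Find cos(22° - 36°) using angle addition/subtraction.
cos(22° - 36°) = cos 22° cos 36° + sin 22° sin 36° = 0.9703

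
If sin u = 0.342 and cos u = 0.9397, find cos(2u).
cos(2u) = cos²u - sin²u = 0.7661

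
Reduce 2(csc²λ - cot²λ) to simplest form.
2(csc²λ - cot²λ) = 2 (using Pythagorean identity)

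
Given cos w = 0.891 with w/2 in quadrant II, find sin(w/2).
sin(w/2) = ±√((1 - cos w)/2); positive since w/2 ∈ QII, so sin(w/2) = 0.2335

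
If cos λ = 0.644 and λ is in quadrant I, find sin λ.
sin λ = 0.765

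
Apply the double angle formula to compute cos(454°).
cos(454°) = 1 - 2sin²227° = -0.06976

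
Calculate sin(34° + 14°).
sin(34° + 14°) = sin 34° cos 14° + cos 34° sin 14° = 0.7431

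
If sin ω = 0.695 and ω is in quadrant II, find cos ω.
cos ω = -0.719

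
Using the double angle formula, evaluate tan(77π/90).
tan(77π/90) = 2 tan 77π/180 / (1 - tan²77π/180) = -0.4877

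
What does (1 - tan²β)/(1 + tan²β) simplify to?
(1 - tan²β)/(1 + tan²β) = cos(2β) (using Double angle)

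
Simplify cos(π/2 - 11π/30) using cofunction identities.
cos(π/2 - 11π/30) = sin(11π/30)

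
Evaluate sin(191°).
sin(191°) = -0.1908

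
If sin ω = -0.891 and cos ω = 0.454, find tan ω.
tan ω = sin ω / cos ω = -1.963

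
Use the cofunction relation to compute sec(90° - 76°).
sec(90° - 76°) = csc(76°) = 1.031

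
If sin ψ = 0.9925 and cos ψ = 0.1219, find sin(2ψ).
sin(2ψ) = 2 sin ψ cos ψ = 0.242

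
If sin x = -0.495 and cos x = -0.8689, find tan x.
tan x = sin x / cos x = 0.5697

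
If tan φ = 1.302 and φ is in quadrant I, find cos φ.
cos φ = 0.6091 (using tan²φ + 1 = sec²φ)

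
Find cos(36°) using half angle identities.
cos(36°) = √((1 + cos 72°)/2) = 0.809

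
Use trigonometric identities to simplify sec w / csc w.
sec w / csc w = tan w (using Reciprocal identities)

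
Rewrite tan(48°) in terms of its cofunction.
tan(48°) = cot(90° - 48°) = cot(42°)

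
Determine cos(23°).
cos(23°) = 0.9205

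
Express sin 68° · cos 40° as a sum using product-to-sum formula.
sin 68° cos 40° = (1/2)[sin(68°+40°) + sin(68°-40°)]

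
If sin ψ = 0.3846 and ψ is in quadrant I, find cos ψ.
cos ψ = 0.9231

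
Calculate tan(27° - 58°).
tan(27° - 58°) = (tan 27° - tan 58°)/(1 + tan 27° tan 58°) = -0.6009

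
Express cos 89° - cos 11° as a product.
cos 89° - cos 11° = -2 sin(50°) sin(39°)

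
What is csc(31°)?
csc(31°) = 1.942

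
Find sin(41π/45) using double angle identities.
sin(41π/45) = 2 sin 41π/90 cos 41π/90 = 0.2756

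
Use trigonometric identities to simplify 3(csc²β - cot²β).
3(csc²β - cot²β) = 3 (using Pythagorean identity)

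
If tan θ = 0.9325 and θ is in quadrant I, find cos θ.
cos θ = 0.7314 (using tan²θ + 1 = sec²θ)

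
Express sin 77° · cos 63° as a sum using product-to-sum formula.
sin 77° cos 63° = (1/2)[sin(77°+63°) + sin(77°-63°)]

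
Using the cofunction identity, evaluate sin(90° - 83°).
sin(90° - 83°) = cos(83°) = 0.1219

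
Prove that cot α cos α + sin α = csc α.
LHS = cos²α/sin α + sin α = (cos²α + sin²α)/sin α = 1/sin α = csc α = RHS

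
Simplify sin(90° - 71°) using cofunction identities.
sin(90° - 71°) = cos(71°)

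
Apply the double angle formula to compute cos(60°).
cos(60°) = cos²30° - sin²30° = 1/2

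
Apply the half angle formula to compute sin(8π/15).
sin(8π/15) = √((1 - cos 16π/15)/2) = 0.9945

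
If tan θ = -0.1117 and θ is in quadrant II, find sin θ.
sin θ = 0.111 (using tan²θ + 1 = sec²θ)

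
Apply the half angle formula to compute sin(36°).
sin(36°) = √((1 - cos 72°)/2) = 0.5878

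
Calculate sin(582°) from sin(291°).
sin(582°) = 2 sin 291° cos 291° = -0.6691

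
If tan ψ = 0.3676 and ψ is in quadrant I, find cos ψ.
cos ψ = 0.9386 (using tan²ψ + 1 = sec²ψ)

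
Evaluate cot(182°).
cot(182°) = 28.64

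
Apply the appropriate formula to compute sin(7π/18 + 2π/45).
sin(7π/18 + 2π/45) = sin 7π/18 cos 2π/45 + cos 7π/18 sin 2π/45 = 0.9781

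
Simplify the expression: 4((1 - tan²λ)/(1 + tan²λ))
4((1 - tan²λ)/(1 + tan²λ)) = 4(cos(2λ)) (using Double angle)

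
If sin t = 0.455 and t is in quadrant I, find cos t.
cos t = 0.8905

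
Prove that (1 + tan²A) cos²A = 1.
LHS = sec²A · cos²A = (1/cos²A) · cos²A = 1 = RHS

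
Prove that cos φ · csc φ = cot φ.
LHS = cos φ · (1/sin φ) = cos φ/sin φ = cot φ = RHS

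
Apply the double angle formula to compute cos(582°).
cos(582°) = cos²291° - sin²291° = -0.7431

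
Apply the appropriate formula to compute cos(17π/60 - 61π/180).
cos(17π/60 - 61π/180) = cos 17π/60 cos 61π/180 + sin 17π/60 sin 61π/180 = 0.9848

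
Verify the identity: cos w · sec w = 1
LHS = cos w · (1/cos w) = 1 = RHS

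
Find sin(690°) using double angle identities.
sin(690°) = 2 sin 345° cos 345° = -1/2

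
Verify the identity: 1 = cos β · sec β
RHS = cos β · (1/cos β) = 1 = LHS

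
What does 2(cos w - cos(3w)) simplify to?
2(cos w - cos(3w)) = 2(2 sin(2w) sin w) (using Sum-to-product)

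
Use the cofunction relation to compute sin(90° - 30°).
sin(90° - 30°) = cos(30°) = √3/2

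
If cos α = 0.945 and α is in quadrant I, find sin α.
sin α = 0.3271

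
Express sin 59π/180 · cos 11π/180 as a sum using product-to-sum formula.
sin 59π/180 cos 11π/180 = (1/2)[sin(59π/180+11π/180) + sin(59π/180-11π/180)]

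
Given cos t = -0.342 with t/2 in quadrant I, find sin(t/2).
sin(t/2) = ±√((1 - cos t)/2); positive since t/2 ∈ QI, so sin(t/2) = 0.8191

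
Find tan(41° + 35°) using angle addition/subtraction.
tan(41° + 35°) = (tan 41° + tan 35°)/(1 - tan 41° tan 35°) = 4.011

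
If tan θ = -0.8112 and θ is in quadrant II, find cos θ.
cos θ = -0.7766 (using tan²θ + 1 = sec²θ)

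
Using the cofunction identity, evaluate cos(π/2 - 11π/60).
cos(π/2 - 11π/60) = sin(11π/60) = 0.5446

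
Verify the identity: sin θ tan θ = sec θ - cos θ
RHS = 1/cos θ - cos θ = (1 - cos²θ)/cos θ = sin²θ/cos θ = sin θ · (sin θ/cos θ) = sin θ tan θ = LHS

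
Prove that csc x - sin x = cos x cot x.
LHS = 1/sin x - sin x = (1 - sin²x)/sin x = cos²x/sin x = cos x · (cos x/sin x) = cos x cot x = RHS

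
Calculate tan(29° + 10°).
tan(29° + 10°) = (tan 29° + tan 10°)/(1 - tan 29° tan 10°) = 0.8098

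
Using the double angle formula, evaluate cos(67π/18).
cos(67π/18) = 1 - 2sin²67π/36 = 0.6428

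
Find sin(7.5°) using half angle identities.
sin(7.5°) = √((1 - cos 15°)/2) = 0.1305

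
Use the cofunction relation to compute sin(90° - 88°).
sin(90° - 88°) = cos(88°) = 0.0349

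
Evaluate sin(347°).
sin(347°) = -0.225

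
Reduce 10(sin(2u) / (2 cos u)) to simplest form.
10(sin(2u) / (2 cos u)) = 10(sin u) (using Double angle)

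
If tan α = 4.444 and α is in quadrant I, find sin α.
sin α = 0.9756 (using tan²α + 1 = sec²α)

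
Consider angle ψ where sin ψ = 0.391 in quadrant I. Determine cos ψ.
cos ψ = √(1 - sin²ψ) = 0.9204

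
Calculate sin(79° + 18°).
sin(79° + 18°) = sin 79° cos 18° + cos 79° sin 18° = 0.9925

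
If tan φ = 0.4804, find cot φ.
cot φ = 1/tan φ = 2.082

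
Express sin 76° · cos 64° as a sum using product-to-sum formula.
sin 76° cos 64° = (1/2)[sin(76°+64°) + sin(76°-64°)]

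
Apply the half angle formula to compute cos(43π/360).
cos(43π/360) = √((1 + cos 43π/180)/2) = 0.9304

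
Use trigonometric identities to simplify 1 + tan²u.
1 + tan²u = sec²u (using Pythagorean identity)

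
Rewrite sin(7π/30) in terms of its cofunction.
sin(7π/30) = cos(π/2 - 7π/30) = cos(4π/15)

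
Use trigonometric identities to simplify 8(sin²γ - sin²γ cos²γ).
8(sin²γ - sin²γ cos²γ) = 8(sin⁴γ) (using Factoring)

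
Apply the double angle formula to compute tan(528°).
tan(528°) = 2 tan 264° / (1 - tan²264°) = -0.2126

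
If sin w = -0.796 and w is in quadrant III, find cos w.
cos w = -0.6053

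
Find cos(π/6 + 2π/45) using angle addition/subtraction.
cos(π/6 + 2π/45) = cos π/6 cos 2π/45 - sin π/6 sin 2π/45 = 0.788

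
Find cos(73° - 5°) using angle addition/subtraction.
cos(73° - 5°) = cos 73° cos 5° + sin 73° sin 5° = 0.3746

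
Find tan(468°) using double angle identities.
tan(468°) = 2 tan 234° / (1 - tan²234°) = -3.078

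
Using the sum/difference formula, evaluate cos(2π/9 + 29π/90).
cos(2π/9 + 29π/90) = cos 2π/9 cos 29π/90 - sin 2π/9 sin 29π/90 = -0.1392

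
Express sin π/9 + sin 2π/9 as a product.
sin π/9 + sin 2π/9 = 2 sin(π/6) cos(-π/18)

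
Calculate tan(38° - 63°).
tan(38° - 63°) = (tan 38° - tan 63°)/(1 + tan 38° tan 63°) = -0.4663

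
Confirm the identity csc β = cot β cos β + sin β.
RHS = cos²β/sin β + sin β = (cos²β + sin²β)/sin β = 1/sin β = csc β = LHS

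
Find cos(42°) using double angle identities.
cos(42°) = 2cos²21° - 1 = 0.7431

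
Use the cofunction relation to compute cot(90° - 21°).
cot(90° - 21°) = tan(21°) = 0.3839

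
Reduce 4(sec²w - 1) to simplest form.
4(sec²w - 1) = 4(tan²w) (using Pythagorean identity)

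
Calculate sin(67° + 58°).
sin(67° + 58°) = sin 67° cos 58° + cos 67° sin 58° = 0.8192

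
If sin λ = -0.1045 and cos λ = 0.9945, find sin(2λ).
sin(2λ) = 2 sin λ cos λ = -0.2079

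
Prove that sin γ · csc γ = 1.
LHS = sin γ · (1/sin γ) = 1 = RHS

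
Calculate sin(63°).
sin(63°) = 0.891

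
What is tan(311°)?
tan(311°) = -1.15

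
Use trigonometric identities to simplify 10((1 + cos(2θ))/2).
10((1 + cos(2θ))/2) = 10(cos²θ) (using Power reduction)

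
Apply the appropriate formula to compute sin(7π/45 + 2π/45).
sin(7π/45 + 2π/45) = sin 7π/45 cos 2π/45 + cos 7π/45 sin 2π/45 = 0.5878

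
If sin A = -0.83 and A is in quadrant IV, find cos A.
cos A = 0.5578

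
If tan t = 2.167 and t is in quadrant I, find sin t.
sin t = 0.908 (using tan²t + 1 = sec²t)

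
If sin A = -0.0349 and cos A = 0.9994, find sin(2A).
sin(2A) = 2 sin A cos A = -0.06976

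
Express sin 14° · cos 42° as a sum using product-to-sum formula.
sin 14° cos 42° = (1/2)[sin(14°+42°) + sin(14°-42°)]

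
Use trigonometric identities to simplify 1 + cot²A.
1 + cot²A = csc²A (using Pythagorean identity)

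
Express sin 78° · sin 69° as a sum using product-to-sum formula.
sin 78° sin 69° = (1/2)[cos(78°-69°) - cos(78°+69°)]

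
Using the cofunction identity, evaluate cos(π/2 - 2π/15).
cos(π/2 - 2π/15) = sin(2π/15) = 0.4067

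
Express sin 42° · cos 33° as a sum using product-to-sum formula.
sin 42° cos 33° = (1/2)[sin(42°+33°) + sin(42°-33°)]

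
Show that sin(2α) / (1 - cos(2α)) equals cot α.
LHS = 2 sin α cos α / (2sin²α) = cos α/sin α = cot α = RHS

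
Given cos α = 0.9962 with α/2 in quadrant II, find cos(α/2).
cos(α/2) = ±√((1 + cos α)/2); negative since α/2 ∈ QII, so cos(α/2) = -0.999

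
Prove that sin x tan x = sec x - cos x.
RHS = 1/cos x - cos x = (1 - cos²x)/cos x = sin²x/cos x = sin x · (sin x/cos x) = sin x tan x = LHS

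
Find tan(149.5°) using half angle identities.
tan(149.5°) = sin 299° / (1 + cos 299°) = -0.589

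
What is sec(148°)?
sec(148°) = -1.179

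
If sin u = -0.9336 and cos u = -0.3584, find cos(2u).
cos(2u) = cos²u - sin²u = -0.7432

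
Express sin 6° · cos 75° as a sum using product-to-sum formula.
sin 6° cos 75° = (1/2)[sin(6°+75°) + sin(6°-75°)]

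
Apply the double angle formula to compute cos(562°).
cos(562°) = cos²281° - sin²281° = -0.9272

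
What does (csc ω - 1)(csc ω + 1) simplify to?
(csc ω - 1)(csc ω + 1) = cot²ω (using Diff. of squares)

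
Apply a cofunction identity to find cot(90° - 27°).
cot(90° - 27°) = tan(27°) = 0.5095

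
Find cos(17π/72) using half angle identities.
cos(17π/72) = √((1 + cos 17π/36)/2) = 0.7373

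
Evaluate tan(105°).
tan(105°) = -(2+√3)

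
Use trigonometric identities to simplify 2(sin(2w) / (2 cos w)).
2(sin(2w) / (2 cos w)) = 2(sin w) (using Double angle)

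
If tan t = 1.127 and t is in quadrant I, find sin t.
sin t = 0.748 (using tan²t + 1 = sec²t)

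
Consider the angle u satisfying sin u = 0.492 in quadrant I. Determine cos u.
cos u = √(1 - sin²u) = 0.8706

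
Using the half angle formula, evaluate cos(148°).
cos(148°) = -√((1 + cos 296°)/2) = -0.848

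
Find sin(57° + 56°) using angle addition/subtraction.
sin(57° + 56°) = sin 57° cos 56° + cos 57° sin 56° = 0.9205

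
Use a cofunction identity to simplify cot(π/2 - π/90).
cot(π/2 - π/90) = tan(π/90)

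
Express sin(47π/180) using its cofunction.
sin(47π/180) = cos(π/2 - 47π/180) = cos(43π/180)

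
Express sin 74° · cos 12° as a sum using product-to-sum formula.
sin 74° cos 12° = (1/2)[sin(74°+12°) + sin(74°-12°)]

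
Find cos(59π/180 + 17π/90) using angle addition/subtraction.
cos(59π/180 + 17π/90) = cos 59π/180 cos 17π/90 - sin 59π/180 sin 17π/90 = -0.05234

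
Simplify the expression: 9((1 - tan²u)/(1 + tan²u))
9((1 - tan²u)/(1 + tan²u)) = 9(cos(2u)) (using Double angle)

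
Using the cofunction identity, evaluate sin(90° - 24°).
sin(90° - 24°) = cos(24°) = 0.9135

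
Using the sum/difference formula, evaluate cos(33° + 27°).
cos(33° + 27°) = cos 33° cos 27° - sin 33° sin 27° = 1/2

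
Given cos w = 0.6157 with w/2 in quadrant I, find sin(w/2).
sin(w/2) = ±√((1 - cos w)/2); positive since w/2 ∈ QI, so sin(w/2) = 0.4383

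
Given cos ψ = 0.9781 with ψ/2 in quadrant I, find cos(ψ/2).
cos(ψ/2) = ±√((1 + cos ψ)/2); positive since ψ/2 ∈ QI, so cos(ψ/2) = 0.9945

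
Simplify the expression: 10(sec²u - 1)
10(sec²u - 1) = 10(tan²u) (using Pythagorean identity)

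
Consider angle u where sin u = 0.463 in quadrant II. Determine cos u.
cos u = ±√(1 - sin²u) = -0.8864 (negative in QII)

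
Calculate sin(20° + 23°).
sin(20° + 23°) = sin 20° cos 23° + cos 20° sin 23° = 0.682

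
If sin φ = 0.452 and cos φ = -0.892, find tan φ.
tan φ = sin φ / cos φ = -0.5067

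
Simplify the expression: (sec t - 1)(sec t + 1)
(sec t - 1)(sec t + 1) = tan²t (using Diff. of squares)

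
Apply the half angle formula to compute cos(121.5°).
cos(121.5°) = -√((1 + cos 243°)/2) = -0.5225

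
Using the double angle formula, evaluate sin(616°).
sin(616°) = 2 sin 308° cos 308° = -0.9703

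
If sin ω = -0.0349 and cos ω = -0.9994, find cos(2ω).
cos(2ω) = cos²ω - sin²ω = 0.9976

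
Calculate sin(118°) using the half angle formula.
sin(118°) = √((1 - cos 236°)/2) = 0.8829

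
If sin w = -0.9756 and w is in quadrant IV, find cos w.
cos w = 0.2196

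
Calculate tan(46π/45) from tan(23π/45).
tan(46π/45) = 2 tan 23π/45 / (1 - tan²23π/45) = 0.06993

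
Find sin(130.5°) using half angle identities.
sin(130.5°) = √((1 - cos 261°)/2) = 0.7604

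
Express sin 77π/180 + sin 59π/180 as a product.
sin 77π/180 + sin 59π/180 = 2 sin(17π/45) cos(π/20)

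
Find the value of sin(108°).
sin(108°) = 0.9511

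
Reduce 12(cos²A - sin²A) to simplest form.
12(cos²A - sin²A) = 12(cos(2A)) (using Double angle)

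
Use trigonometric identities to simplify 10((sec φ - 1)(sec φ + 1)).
10((sec φ - 1)(sec φ + 1)) = 10(tan²φ) (using Diff. of squares)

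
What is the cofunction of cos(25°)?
cos(25°) = sin(90° - 25°) = sin(65°)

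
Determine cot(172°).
cot(172°) = -7.115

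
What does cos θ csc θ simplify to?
cos θ csc θ = cot θ (using Reciprocal + quotient)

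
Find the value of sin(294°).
sin(294°) = -0.9135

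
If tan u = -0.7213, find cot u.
cot u = 1/tan u = -1.386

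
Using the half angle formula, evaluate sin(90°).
sin(90°) = √((1 - cos 180°)/2) = 1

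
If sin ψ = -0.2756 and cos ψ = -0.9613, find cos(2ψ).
cos(2ψ) = cos²ψ - sin²ψ = 0.8481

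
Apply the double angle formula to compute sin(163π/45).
sin(163π/45) = 2 sin 163π/90 cos 163π/90 = -0.9272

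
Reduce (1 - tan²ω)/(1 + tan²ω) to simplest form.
(1 - tan²ω)/(1 + tan²ω) = cos(2ω) (using Double angle)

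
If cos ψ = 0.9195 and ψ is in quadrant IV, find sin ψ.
sin ψ = -0.3931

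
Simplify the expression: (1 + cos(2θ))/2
(1 + cos(2θ))/2 = cos²θ (using Power reduction)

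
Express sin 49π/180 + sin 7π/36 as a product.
sin 49π/180 + sin 7π/36 = 2 sin(7π/30) cos(7π/180)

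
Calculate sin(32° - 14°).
sin(32° - 14°) = sin 32° cos 14° - cos 32° sin 14° = 0.309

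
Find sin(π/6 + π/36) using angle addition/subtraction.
sin(π/6 + π/36) = sin π/6 cos π/36 + cos π/6 sin π/36 = 0.5736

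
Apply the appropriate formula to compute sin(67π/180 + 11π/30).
sin(67π/180 + 11π/30) = sin 67π/180 cos 11π/30 + cos 67π/180 sin 11π/30 = 0.7314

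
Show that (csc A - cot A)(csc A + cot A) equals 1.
LHS = csc²A - cot²A = (1 + cot²A) - cot²A = 1 = RHS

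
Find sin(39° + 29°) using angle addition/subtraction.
sin(39° + 29°) = sin 39° cos 29° + cos 39° sin 29° = 0.9272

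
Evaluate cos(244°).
cos(244°) = -0.4384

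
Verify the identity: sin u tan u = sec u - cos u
RHS = 1/cos u - cos u = (1 - cos²u)/cos u = sin²u/cos u = sin u · (sin u/cos u) = sin u tan u = LHS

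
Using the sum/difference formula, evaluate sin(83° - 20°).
sin(83° - 20°) = sin 83° cos 20° - cos 83° sin 20° = 0.891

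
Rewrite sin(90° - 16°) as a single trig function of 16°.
sin(90° - 16°) = cos(16°)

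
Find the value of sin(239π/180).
sin(239π/180) = -0.8572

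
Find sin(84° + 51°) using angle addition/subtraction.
sin(84° + 51°) = sin 84° cos 51° + cos 84° sin 51° = √2/2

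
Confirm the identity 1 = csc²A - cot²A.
RHS = 1/sin²A - cos²A/sin²A = (1 - cos²A)/sin²A = sin²A/sin²A = 1 = LHS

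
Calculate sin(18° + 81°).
sin(18° + 81°) = sin 18° cos 81° + cos 18° sin 81° = 0.9877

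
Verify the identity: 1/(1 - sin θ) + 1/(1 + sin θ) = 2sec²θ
LHS = [(1 + sin θ) + (1 - sin θ)] / [(1 - sin θ)(1 + sin θ)] = 2/(1 - sin²θ) = 2/cos²θ = 2sec²θ = RHS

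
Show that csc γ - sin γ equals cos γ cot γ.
LHS = 1/sin γ - sin γ = (1 - sin²γ)/sin γ = cos²γ/sin γ = cos γ · (cos γ/sin γ) = cos γ cot γ = RHS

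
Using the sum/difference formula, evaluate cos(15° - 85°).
cos(15° - 85°) = cos 15° cos 85° + sin 15° sin 85° = 0.342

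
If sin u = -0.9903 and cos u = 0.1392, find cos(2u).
cos(2u) = cos²u - sin²u = -0.9613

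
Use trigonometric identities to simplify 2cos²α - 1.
2cos²α - 1 = cos(2α) (using Double angle)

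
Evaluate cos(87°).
cos(87°) = 0.05234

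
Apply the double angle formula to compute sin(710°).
sin(710°) = 2 sin 355° cos 355° = -0.1736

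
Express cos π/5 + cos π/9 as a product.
cos π/5 + cos π/9 = 2 cos(7π/45) cos(2π/45)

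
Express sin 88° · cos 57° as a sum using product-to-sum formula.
sin 88° cos 57° = (1/2)[sin(88°+57°) + sin(88°-57°)]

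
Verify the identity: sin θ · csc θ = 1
LHS = sin θ · (1/sin θ) = 1 = RHS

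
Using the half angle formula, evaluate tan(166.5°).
tan(166.5°) = sin 333° / (1 + cos 333°) = -0.2401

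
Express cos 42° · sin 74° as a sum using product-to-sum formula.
cos 42° sin 74° = (1/2)[sin(42°+74°) - sin(42°-74°)]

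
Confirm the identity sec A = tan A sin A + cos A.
RHS = sin²A/cos A + cos A = (sin²A + cos²A)/cos A = 1/cos A = sec A = LHS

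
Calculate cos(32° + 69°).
cos(32° + 69°) = cos 32° cos 69° - sin 32° sin 69° = -0.1908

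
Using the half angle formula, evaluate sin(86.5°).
sin(86.5°) = √((1 - cos 173°)/2) = 0.9981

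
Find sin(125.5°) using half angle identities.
sin(125.5°) = √((1 - cos 251°)/2) = 0.8141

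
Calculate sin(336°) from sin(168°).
sin(336°) = 2 sin 168° cos 168° = -0.4067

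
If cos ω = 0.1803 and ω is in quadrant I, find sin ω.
sin ω = 0.9836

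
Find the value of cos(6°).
cos(6°) = 0.9945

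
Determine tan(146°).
tan(146°) = -0.6745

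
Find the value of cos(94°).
cos(94°) = -0.06976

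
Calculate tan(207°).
tan(207°) = 0.5095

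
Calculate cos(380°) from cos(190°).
cos(380°) = cos²190° - sin²190° = 0.9397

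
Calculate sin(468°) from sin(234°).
sin(468°) = 2 sin 234° cos 234° = 0.9511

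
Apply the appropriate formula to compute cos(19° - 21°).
cos(19° - 21°) = cos 19° cos 21° + sin 19° sin 21° = 0.9994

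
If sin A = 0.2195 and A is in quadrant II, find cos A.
cos A = -0.9756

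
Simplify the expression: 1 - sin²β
1 - sin²β = cos²β (using Pythagorean identity)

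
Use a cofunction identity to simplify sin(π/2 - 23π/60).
sin(π/2 - 23π/60) = cos(23π/60)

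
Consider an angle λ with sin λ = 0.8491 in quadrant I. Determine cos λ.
cos λ = √(1 - sin²λ) = 0.5282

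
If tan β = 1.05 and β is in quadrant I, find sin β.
sin β = 0.7241 (using tan²β + 1 = sec²β)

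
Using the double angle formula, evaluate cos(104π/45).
cos(104π/45) = cos²52π/45 - sin²52π/45 = 0.5592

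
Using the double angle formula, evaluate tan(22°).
tan(22°) = 2 tan 11° / (1 - tan²11°) = 0.404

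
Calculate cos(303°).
cos(303°) = 0.5446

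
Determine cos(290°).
cos(290°) = 0.342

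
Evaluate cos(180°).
cos(180°) = -1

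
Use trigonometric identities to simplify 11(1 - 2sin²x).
11(1 - 2sin²x) = 11(cos(2x)) (using Double angle)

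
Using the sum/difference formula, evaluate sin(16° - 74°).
sin(16° - 74°) = sin 16° cos 74° - cos 16° sin 74° = -0.848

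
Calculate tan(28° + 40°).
tan(28° + 40°) = (tan 28° + tan 40°)/(1 - tan 28° tan 40°) = 2.475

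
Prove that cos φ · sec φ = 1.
LHS = cos φ · (1/cos φ) = 1 = RHS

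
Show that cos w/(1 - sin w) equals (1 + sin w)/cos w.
RHS = (1 + sin w)(1 - sin w) / (cos w(1 - sin w)) = (1 - sin²w) / (cos w(1 - sin w)) = cos²w / (cos w(1 - sin w)) = cos w/(1 - sin w) = LHS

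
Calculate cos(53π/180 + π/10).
cos(53π/180 + π/10) = cos 53π/180 cos π/10 - sin 53π/180 sin π/10 = 0.3256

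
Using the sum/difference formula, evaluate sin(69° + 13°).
sin(69° + 13°) = sin 69° cos 13° + cos 69° sin 13° = 0.9903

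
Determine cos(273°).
cos(273°) = 0.05234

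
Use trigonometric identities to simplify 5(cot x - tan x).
5(cot x - tan x) = 5(2 cot(2x)) (using Double angle)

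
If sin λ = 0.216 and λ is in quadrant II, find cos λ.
cos λ = -0.9764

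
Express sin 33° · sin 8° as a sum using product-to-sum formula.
sin 33° sin 8° = (1/2)[cos(33°-8°) - cos(33°+8°)]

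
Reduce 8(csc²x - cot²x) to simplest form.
8(csc²x - cot²x) = 8 (using Pythagorean identity)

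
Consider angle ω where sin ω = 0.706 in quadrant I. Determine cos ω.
cos ω = √(1 - sin²ω) = 0.7082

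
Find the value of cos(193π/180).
cos(193π/180) = -0.9744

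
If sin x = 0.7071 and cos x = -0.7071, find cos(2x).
cos(2x) = cos²x - sin²x = 0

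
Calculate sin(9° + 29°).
sin(9° + 29°) = sin 9° cos 29° + cos 9° sin 29° = 0.6157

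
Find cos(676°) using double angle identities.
cos(676°) = cos²338° - sin²338° = 0.7193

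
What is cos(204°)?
cos(204°) = -0.9135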